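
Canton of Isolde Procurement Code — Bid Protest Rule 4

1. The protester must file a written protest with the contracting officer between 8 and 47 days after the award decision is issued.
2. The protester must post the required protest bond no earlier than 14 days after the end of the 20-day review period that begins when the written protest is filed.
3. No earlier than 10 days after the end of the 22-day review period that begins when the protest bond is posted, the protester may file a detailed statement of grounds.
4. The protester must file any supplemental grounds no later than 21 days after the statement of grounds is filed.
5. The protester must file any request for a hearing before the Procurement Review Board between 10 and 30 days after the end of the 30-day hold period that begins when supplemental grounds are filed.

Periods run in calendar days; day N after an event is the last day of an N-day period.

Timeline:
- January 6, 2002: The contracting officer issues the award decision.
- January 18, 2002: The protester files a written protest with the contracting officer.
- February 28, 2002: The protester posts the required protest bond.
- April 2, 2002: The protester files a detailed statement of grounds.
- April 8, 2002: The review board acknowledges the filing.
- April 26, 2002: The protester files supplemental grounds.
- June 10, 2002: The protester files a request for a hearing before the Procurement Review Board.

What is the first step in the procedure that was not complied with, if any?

Step 4

(1) the permitted window runs from January 6, 2002 + 8 = January 14, 2002 to January 6, 2002 + 47 = February 22, 2002; January 18, 2002 falls inside that range.
(2) permitted from February 7, 2002 + 14 days = February 21, 2002 onward; done February 28, 2002, after the minimum wait.
(3) permitted from March 22, 2002 + 10 days = April 1, 2002 onward; done April 2, 2002 — permitted.
(4) due by April 2, 2002 + 21 days = April 23, 2002; done April 26, 2002 — 3 days late.
The analysis stops there.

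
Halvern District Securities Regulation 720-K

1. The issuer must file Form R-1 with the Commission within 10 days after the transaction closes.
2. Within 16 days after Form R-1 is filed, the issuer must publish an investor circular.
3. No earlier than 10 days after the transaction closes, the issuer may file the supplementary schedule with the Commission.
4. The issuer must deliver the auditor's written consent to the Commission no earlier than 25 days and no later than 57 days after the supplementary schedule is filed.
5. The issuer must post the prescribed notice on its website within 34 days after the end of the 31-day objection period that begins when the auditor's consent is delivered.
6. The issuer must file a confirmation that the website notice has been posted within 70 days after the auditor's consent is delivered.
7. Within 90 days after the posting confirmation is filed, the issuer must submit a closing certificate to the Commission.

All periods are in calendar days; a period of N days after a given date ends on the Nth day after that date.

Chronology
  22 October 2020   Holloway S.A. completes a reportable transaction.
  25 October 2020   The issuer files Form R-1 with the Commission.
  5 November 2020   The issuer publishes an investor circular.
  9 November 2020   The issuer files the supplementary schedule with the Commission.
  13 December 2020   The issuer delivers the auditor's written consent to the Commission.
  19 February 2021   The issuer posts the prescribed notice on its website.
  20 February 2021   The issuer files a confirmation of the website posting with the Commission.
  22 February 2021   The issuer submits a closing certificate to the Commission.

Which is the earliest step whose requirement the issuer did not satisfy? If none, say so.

Step 1 — counting 10 days from 22 October 2020 (when the transaction closes) gives a deadline of 1 November 2020; completed 25 October 2020, before the deadline.
Step 2 — counting 16 days from 25 October 2020 (when Form R-1 is filed) gives a deadline of 10 November 2020; done 5 November 2020 — timely.
Step 3 — must wait 10 days from 22 October 2020 (when the transaction closes), so not before 1 November 2020; done 9 November 2020 — permitted.
Step 4 — 25 and 57 days from 9 November 2020 (when the supplementary schedule is filed) are 4 December 2020 and 5 January 2021 respectively; done 13 December 2020, which is between those dates.
Step 5 — counting 34 days from 13 January 2021 (end of the 31-day objection period, which began when the auditor's consent is delivered on 13 December 2020) gives a deadline of 16 February 2021; not done until 19 February 2021, 3 days after the deadline.
That is the first point of non-compliance.

Step 5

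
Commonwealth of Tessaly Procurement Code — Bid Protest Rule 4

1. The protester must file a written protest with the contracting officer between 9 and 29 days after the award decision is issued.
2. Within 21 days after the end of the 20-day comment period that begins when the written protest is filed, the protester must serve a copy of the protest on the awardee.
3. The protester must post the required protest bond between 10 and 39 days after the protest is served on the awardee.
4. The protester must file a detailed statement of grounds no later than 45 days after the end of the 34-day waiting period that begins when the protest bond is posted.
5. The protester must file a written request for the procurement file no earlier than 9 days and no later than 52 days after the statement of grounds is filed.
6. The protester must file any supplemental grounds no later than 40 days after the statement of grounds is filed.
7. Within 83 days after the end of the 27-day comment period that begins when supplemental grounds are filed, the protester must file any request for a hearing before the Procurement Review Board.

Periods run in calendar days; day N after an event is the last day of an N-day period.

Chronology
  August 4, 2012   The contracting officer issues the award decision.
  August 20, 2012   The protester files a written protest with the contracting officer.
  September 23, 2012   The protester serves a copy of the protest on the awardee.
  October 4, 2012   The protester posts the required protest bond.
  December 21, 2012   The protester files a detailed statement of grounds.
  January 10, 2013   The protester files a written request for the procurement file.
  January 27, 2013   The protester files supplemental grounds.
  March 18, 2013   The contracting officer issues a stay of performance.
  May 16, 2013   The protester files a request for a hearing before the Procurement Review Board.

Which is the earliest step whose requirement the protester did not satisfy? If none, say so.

Step 1: the window is 9–29 days after August 4, 2012 (when the award decision is issued), so August 13, 2012 through September 2, 2012; August 20, 2012 falls inside that range.
Step 2: 21 days after September 9, 2012 (end of the 20-day comment period, which began when the written protest is filed on August 20, 2012) is September 30, 2012; completed September 23, 2012, before the deadline.
Step 3: the window is 10–39 days after September 23, 2012 (when the protest is served on the awardee), so October 3, 2012 through November 1, 2012; done October 4, 2012 — within the window.
Step 4: 45 days after November 7, 2012 (end of the 34-day waiting period, which began when the protest bond is posted on October 4, 2012) is December 22, 2012; December 21, 2012 is within that limit.
Step 5: the window is 9–52 days after December 21, 2012 (when the statement of grounds is filed), so December 30, 2012 through February 11, 2013; done January 10, 2013, which is between those dates.
Step 6: 40 days after December 21, 2012 (when the statement of grounds is filed) is January 30, 2013; completed January 27, 2013, before the deadline.
Step 7: 83 days after February 23, 2013 (end of the 27-day comment period, which began when supplemental grounds are filed on January 27, 2013) is May 17, 2013; completed May 16, 2013, before the deadline.

None — every step was satisfied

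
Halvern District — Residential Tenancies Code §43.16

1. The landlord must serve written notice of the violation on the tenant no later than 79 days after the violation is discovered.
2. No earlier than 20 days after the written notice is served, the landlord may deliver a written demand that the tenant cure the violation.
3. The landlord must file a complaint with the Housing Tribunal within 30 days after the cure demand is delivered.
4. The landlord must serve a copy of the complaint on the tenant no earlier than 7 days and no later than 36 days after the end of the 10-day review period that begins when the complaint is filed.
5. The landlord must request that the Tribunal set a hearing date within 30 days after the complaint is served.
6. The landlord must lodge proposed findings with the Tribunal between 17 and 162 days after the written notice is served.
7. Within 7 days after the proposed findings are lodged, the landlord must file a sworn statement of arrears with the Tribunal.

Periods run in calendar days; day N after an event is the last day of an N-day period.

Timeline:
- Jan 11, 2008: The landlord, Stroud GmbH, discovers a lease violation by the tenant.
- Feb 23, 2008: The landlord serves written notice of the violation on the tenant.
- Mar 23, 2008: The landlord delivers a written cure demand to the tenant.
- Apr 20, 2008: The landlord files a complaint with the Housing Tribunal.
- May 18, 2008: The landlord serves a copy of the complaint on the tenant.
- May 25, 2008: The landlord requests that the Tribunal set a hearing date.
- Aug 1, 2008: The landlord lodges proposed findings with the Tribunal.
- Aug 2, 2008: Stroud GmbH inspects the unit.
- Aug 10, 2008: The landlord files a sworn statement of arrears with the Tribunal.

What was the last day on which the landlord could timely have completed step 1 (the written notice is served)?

Step 1 runs from Jan 11, 2008, when the violation is discovered. 79 days after Jan 11, 2008 is Mar 30, 2008.

Mar 30, 2008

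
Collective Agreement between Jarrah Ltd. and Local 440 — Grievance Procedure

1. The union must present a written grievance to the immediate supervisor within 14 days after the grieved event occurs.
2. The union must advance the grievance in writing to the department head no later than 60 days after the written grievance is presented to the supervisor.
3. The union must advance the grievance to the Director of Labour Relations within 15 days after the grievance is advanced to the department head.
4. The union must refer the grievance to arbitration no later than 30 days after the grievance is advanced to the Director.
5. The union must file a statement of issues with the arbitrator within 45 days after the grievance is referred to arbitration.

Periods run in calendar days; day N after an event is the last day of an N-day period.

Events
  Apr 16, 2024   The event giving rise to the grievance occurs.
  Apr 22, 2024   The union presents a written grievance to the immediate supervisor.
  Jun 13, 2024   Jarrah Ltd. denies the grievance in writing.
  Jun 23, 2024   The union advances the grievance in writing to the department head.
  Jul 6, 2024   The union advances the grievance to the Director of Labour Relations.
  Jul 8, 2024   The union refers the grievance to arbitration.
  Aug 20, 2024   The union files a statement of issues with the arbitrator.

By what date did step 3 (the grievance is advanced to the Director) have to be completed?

Step 3 runs from Jun 23, 2024, when the grievance is advanced to the department head. 15 days after Jun 23, 2024 is Jul 8, 2024.

Jul 8, 2024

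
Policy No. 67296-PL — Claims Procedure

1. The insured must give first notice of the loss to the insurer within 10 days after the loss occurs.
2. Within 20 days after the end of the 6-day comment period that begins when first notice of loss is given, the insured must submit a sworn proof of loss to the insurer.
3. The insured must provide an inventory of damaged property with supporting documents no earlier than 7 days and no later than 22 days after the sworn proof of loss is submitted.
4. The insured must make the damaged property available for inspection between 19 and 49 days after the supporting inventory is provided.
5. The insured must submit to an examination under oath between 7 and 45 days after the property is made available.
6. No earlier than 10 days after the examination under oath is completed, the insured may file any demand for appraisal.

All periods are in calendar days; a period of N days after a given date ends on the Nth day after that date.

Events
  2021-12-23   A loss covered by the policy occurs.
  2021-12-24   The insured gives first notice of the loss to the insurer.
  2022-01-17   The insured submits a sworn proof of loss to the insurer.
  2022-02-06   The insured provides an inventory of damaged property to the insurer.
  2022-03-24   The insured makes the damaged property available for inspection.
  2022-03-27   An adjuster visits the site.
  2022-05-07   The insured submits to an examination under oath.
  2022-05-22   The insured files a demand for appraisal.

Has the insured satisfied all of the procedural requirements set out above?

Yes

(1) due by 2021-12-23 + 10 days = 2022-01-02; 2021-12-24 is within that limit.
(2) due by 2021-12-30 + 20 days = 2022-01-19; completed 2022-01-17, before the deadline.
(3) the permitted window runs from 2022-01-17 + 7 = 2022-01-24 to 2022-01-17 + 22 = 2022-02-08; done 2022-02-06, which is between those dates.
(4) the permitted window runs from 2022-02-06 + 19 = 2022-02-25 to 2022-02-06 + 49 = 2022-03-27; 2022-03-24 falls inside that range.
(5) the permitted window runs from 2022-03-24 + 7 = 2022-03-31 to 2022-03-24 + 45 = 2022-05-08; done 2022-05-07 — within the window.
(6) permitted from 2022-05-07 + 10 days = 2022-05-17 onward; done 2022-05-22, after the minimum wait.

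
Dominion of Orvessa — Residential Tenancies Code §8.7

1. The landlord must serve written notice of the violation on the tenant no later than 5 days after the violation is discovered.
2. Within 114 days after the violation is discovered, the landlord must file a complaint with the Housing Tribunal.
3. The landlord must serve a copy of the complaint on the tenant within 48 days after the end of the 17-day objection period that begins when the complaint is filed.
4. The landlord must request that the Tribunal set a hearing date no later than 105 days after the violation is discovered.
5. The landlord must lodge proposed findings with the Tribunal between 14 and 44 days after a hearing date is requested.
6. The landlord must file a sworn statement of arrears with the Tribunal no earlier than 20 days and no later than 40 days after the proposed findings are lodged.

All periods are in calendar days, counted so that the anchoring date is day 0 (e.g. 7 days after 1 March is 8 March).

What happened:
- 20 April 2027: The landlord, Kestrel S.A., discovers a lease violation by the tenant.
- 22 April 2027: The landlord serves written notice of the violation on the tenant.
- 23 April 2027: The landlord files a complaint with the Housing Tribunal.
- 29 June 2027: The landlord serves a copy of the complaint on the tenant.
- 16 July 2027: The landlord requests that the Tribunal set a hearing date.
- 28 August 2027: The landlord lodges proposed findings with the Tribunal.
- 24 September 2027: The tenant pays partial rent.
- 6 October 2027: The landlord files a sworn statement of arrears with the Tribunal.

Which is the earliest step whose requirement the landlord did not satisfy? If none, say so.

Step 1 — counting 5 days from 20 April 2027 (when the violation is discovered) gives a deadline of 25 April 2027; done 22 April 2027 — timely.
Step 2 — counting 114 days from 20 April 2027 (when the violation is discovered) gives a deadline of 12 August 2027; 23 April 2027 is within that limit.
Step 3 — counting 48 days from 10 May 2027 (end of the 17-day objection period, which began when the complaint is filed on 23 April 2027) gives a deadline of 27 June 2027; not done until 29 June 2027, 2 days after the deadline.

Step 3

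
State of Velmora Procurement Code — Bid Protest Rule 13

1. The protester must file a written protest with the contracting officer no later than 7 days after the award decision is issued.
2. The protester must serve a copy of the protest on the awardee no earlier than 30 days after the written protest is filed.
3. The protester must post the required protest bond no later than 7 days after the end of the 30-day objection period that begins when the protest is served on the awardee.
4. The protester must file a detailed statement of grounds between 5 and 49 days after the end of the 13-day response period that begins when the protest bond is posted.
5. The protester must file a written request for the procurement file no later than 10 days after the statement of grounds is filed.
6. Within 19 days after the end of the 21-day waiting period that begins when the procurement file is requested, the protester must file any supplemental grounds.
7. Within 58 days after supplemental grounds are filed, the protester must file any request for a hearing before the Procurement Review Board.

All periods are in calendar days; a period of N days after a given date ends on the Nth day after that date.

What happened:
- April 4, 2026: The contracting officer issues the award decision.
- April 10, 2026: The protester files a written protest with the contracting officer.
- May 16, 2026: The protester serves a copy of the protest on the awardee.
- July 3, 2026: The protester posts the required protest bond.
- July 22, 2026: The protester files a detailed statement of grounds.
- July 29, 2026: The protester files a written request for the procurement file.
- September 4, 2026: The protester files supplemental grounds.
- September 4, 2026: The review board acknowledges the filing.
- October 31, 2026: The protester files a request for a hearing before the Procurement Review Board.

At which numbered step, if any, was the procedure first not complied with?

Step 1: 7 days after April 4, 2026 (when the award decision is issued) is April 11, 2026; completed April 10, 2026, before the deadline.
Step 2: the earliest permitted date is 30 days after April 10, 2026 (when the written protest is filed), i.e. May 10, 2026; done May 16, 2026 — permitted.
Step 3: 7 days after June 15, 2026 (end of the 30-day objection period, which began when the protest is served on the awardee on May 16, 2026) is June 22, 2026; done July 3, 2026 — 11 days late.
That is the first point of non-compliance.

Step 3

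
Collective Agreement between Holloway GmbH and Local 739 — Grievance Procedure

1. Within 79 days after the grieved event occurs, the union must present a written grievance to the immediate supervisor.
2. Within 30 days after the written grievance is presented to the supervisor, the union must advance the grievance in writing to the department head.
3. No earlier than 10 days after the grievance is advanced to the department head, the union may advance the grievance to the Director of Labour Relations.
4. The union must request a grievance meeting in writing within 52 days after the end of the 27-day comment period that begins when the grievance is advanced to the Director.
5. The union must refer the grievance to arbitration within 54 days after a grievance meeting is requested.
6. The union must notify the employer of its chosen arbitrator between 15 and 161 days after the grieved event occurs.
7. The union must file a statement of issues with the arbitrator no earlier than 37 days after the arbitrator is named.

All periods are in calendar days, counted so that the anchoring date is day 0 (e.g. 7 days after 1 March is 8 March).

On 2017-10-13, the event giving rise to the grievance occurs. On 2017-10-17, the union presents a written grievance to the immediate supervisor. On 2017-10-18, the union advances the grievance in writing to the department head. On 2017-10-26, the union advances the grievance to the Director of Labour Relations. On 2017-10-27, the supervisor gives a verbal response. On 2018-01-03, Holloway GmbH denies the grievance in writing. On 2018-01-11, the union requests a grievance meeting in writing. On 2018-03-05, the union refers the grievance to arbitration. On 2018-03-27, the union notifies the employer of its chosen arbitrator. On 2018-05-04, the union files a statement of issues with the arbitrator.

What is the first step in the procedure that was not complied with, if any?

Step 1: 79 days after 2017-10-13 (when the grieved event occurs) is 2017-12-31; completed 2017-10-17, before the deadline.
Step 2: 30 days after 2017-10-17 (when the written grievance is presented to the supervisor) is 2017-11-16; done 2017-10-18 — timely.
Step 3: the earliest permitted date is 10 days after 2017-10-18 (when the grievance is advanced to the department head), i.e. 2017-10-28; acted on 2017-10-26, 2 days prematurely.

Step 3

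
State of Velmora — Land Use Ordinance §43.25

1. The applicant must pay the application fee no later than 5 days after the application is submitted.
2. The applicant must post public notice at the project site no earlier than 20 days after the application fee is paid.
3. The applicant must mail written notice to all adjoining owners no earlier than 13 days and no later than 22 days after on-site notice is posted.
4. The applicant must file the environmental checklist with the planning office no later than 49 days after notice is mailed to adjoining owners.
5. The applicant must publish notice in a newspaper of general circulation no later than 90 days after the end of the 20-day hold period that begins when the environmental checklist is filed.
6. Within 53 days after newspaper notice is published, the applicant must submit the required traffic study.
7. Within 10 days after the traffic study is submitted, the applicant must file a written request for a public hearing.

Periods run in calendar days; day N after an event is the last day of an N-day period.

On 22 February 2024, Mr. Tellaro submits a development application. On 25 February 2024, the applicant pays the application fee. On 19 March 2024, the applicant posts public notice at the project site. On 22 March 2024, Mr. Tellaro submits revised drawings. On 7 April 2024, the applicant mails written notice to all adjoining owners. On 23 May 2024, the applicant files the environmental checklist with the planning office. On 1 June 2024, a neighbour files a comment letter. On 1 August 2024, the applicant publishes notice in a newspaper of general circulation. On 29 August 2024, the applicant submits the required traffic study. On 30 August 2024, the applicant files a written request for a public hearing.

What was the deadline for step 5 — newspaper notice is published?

10 September 2024

The environmental checklist is filed on 23 May 2024; the 20-day hold period therefore ends 12 June 2024, and step 5 runs from that date. 90 days after 12 June 2024 is 10 September 2024.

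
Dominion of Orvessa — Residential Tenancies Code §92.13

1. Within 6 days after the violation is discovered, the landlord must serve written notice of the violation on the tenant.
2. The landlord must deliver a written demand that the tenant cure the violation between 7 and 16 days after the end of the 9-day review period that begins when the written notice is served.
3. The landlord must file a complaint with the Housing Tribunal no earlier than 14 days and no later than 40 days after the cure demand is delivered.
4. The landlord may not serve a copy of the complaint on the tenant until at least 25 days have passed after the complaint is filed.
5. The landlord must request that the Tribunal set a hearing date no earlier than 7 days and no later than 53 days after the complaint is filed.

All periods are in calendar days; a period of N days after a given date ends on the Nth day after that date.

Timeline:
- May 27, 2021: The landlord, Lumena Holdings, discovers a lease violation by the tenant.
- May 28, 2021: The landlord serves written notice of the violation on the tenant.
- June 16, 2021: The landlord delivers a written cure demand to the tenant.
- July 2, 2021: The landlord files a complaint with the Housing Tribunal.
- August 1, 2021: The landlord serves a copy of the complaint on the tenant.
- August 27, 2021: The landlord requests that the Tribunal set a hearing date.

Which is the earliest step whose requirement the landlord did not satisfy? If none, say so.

(1) due by May 27, 2021 + 6 days = June 2, 2021; completed May 28, 2021, before the deadline.
(2) the permitted window runs from June 6, 2021 + 7 = June 13, 2021 to June 6, 2021 + 16 = June 22, 2021; done June 16, 2021 — within the window.
(3) the permitted window runs from June 16, 2021 + 14 = June 30, 2021 to June 16, 2021 + 40 = July 26, 2021; done July 2, 2021, which is between those dates.
(4) permitted from July 2, 2021 + 25 days = July 27, 2021 onward; August 1, 2021 is on or after that date.
(5) the permitted window runs from July 2, 2021 + 7 = July 9, 2021 to July 2, 2021 + 53 = August 24, 2021; done August 27, 2021 — 3 days after the window closed.
The analysis stops there.

Step 5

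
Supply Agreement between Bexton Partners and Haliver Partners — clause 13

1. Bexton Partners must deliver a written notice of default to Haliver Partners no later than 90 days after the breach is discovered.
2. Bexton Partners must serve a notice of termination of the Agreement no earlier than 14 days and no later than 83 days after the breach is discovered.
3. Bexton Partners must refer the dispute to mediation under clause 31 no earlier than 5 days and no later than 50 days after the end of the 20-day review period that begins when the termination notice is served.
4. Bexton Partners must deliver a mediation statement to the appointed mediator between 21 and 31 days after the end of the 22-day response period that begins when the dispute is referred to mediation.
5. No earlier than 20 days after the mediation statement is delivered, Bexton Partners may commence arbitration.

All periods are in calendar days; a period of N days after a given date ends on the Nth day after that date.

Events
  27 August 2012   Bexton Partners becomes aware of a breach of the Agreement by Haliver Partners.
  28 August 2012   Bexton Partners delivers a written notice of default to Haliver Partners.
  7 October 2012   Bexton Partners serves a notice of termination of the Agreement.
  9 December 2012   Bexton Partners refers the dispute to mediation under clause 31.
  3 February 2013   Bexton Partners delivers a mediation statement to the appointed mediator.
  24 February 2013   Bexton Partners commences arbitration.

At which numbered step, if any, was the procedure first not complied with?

Step 1 — counting 90 days from 27 August 2012 (when the breach is discovered) gives a deadline of 25 November 2012; completed 28 August 2012, before the deadline.
Step 2 — 14 and 83 days from 27 August 2012 (when the breach is discovered) are 10 September 2012 and 18 November 2012 respectively; done 7 October 2012, which is between those dates.
Step 3 — 5 and 50 days from 27 October 2012 (end of the 20-day review period, which began when the termination notice is served on 7 October 2012) are 1 November 2012 and 16 December 2012 respectively; 9 December 2012 falls inside that range.
Step 4 — 21 and 31 days from 31 December 2012 (end of the 22-day response period, which began when the dispute is referred to mediation on 9 December 2012) are 21 January 2013 and 31 January 2013 respectively; done 3 February 2013 — 3 days after the window closed.
Later steps need not be reached.

Step 4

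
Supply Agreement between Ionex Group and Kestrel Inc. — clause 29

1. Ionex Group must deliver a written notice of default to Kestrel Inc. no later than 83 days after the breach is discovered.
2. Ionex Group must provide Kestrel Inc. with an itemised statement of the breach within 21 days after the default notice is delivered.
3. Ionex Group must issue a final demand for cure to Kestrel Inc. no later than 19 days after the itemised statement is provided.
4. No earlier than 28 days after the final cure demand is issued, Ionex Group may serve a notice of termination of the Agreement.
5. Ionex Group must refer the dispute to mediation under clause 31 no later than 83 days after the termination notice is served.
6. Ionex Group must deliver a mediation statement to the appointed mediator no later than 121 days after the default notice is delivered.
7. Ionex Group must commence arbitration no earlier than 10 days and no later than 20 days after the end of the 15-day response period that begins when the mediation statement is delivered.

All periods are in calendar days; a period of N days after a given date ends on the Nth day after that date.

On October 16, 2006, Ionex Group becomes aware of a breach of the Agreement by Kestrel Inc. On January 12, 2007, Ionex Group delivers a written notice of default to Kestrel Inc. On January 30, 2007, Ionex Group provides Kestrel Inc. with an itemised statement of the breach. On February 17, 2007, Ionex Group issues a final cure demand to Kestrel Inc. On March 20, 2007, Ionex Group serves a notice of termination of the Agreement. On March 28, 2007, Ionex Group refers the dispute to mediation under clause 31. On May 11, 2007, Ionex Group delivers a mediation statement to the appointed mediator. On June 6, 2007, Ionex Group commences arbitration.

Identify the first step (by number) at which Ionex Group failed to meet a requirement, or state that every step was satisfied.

(1) due by October 16, 2006 + 83 days = January 7, 2007; done January 12, 2007 — 5 days late.

Step 1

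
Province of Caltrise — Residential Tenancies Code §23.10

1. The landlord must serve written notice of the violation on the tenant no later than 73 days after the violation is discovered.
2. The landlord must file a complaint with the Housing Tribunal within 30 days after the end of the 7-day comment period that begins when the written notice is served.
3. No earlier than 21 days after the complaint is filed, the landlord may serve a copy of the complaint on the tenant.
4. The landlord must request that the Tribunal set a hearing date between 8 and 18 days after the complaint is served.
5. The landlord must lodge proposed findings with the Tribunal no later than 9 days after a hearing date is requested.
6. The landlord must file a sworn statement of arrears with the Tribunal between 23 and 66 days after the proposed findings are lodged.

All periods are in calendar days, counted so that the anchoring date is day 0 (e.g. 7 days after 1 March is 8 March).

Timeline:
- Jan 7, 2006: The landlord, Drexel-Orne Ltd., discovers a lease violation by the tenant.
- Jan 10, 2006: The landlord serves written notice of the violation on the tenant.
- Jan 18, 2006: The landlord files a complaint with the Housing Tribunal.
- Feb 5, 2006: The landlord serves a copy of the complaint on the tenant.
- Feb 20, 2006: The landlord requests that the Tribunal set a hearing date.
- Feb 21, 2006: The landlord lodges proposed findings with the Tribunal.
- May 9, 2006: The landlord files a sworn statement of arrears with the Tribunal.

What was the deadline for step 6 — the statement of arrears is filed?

Step 6 runs from Feb 21, 2006, when the proposed findings are lodged. The window is 23–66 days after Feb 21, 2006; it closes on Apr 28, 2006.

Apr 28, 2006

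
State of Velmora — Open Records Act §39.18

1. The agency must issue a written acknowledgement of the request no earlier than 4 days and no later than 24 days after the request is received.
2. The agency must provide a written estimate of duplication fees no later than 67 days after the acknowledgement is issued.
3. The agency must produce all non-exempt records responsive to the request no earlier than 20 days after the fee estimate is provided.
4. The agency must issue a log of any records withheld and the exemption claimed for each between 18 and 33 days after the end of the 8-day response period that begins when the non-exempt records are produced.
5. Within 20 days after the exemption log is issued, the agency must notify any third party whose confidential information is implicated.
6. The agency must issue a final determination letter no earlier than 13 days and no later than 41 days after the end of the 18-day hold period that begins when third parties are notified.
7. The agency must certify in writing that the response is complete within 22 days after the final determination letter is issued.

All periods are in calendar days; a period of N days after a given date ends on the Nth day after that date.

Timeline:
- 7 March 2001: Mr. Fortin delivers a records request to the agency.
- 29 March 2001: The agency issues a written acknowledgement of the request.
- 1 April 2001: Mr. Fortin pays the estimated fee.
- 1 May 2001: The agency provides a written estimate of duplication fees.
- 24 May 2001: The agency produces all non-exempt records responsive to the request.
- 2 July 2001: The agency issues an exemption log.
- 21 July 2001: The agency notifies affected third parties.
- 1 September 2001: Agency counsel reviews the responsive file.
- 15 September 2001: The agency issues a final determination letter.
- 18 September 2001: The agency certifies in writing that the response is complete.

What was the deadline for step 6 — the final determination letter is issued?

18 September 2001

Third parties are notified on 21 July 2001; the 18-day hold period therefore ends 8 August 2001, and step 6 runs from that date. The window is 13–41 days after 8 August 2001; it closes on 18 September 2001.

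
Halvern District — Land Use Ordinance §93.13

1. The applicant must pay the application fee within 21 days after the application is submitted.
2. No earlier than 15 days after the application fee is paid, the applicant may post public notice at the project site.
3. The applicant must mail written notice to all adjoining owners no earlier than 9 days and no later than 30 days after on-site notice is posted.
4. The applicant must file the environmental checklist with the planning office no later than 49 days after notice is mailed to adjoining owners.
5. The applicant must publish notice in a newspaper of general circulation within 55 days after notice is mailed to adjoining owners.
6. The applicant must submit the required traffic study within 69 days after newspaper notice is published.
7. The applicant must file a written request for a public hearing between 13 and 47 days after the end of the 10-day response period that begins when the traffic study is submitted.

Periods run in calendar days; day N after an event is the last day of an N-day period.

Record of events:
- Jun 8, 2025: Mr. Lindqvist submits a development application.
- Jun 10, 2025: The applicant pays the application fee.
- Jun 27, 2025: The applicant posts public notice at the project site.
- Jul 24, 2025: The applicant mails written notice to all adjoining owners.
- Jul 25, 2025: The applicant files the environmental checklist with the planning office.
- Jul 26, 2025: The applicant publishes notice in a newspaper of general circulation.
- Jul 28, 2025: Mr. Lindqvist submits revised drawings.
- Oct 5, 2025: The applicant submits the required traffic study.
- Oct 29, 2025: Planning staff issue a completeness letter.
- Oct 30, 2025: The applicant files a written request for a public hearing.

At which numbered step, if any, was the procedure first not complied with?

Step 6

(1) due by Jun 8, 2025 + 21 days = Jun 29, 2025; completed Jun 10, 2025, before the deadline.
(2) permitted from Jun 10, 2025 + 15 days = Jun 25, 2025 onward; done Jun 27, 2025 — permitted.
(3) the permitted window runs from Jun 27, 2025 + 9 = Jul 6, 2025 to Jun 27, 2025 + 30 = Jul 27, 2025; Jul 24, 2025 falls inside that range.
(4) due by Jul 24, 2025 + 49 days = Sep 11, 2025; done Jul 25, 2025 — timely.
(5) due by Jul 24, 2025 + 55 days = Sep 17, 2025; Jul 26, 2025 is within that limit.
(6) due by Jul 26, 2025 + 69 days = Oct 3, 2025; not done until Oct 5, 2025, 2 days after the deadline.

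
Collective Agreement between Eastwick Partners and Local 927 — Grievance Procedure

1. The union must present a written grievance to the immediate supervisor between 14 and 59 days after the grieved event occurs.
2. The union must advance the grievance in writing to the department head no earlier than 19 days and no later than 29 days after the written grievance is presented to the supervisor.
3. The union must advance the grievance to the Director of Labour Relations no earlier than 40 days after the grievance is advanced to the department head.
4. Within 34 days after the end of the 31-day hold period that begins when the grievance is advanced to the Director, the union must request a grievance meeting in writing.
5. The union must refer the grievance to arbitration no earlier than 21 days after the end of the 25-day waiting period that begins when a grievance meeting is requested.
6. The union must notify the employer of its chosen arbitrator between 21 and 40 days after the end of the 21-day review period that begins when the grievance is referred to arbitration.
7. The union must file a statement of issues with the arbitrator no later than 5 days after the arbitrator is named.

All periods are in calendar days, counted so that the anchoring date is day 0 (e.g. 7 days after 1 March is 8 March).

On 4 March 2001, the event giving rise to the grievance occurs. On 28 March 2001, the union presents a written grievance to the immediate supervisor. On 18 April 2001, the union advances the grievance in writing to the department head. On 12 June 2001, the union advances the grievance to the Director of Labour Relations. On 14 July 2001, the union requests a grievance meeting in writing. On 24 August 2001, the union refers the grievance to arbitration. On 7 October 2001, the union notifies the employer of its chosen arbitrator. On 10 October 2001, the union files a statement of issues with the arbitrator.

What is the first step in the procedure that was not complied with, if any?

(1) the permitted window runs from 4 March 2001 + 14 = 18 March 2001 to 4 March 2001 + 59 = 2 May 2001; done 28 March 2001 — within the window.
(2) the permitted window runs from 28 March 2001 + 19 = 16 April 2001 to 28 March 2001 + 29 = 26 April 2001; done 18 April 2001, which is between those dates.
(3) permitted from 18 April 2001 + 40 days = 28 May 2001 onward; 12 June 2001 is on or after that date.
(4) due by 13 July 2001 + 34 days = 16 August 2001; done 14 July 2001 — timely.
(5) permitted from 8 August 2001 + 21 days = 29 August 2001 onward; acted on 24 August 2001, 5 days prematurely.

Step 5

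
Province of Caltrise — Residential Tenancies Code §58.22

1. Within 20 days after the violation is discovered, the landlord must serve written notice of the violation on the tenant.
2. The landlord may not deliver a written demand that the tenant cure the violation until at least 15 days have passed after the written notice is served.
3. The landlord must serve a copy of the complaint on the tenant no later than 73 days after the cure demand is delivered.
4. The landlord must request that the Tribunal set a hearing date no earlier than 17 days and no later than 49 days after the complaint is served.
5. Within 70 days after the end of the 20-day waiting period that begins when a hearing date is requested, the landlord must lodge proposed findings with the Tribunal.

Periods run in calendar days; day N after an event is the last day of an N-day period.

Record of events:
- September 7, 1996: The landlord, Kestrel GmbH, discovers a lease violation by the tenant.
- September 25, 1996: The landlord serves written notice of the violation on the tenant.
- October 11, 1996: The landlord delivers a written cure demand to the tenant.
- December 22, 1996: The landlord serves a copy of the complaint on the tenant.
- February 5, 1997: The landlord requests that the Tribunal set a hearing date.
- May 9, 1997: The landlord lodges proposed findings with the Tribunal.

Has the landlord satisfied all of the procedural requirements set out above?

No

(1) due by September 7, 1996 + 20 days = September 27, 1996; completed September 25, 1996, before the deadline.
(2) permitted from September 25, 1996 + 15 days = October 10, 1996 onward; done October 11, 1996 — permitted.
(3) due by October 11, 1996 + 73 days = December 23, 1996; December 22, 1996 is within that limit.
(4) the permitted window runs from December 22, 1996 + 17 = January 8, 1997 to December 22, 1996 + 49 = February 9, 1997; February 5, 1997 falls inside that range.
(5) due by February 25, 1997 + 70 days = May 6, 1997; not done until May 9, 1997, 3 days after the deadline.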